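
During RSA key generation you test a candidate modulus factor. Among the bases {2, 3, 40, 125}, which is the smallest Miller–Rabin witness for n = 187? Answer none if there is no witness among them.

n − 1 = 186 = 2^1 · 93, so s = 1 and d = 93.
Base 2: x_0 = 2^93 mod 187 = 151. x_0 ∉ {1, 186} and s = 1, so 2 is a Miller–Rabin witness and 187 is composite.
Base 3: x_0 = 3^93 mod 187 = 148. x_0 ∉ {1, 186} and s = 1, so 3 is a Miller–Rabin witness and 187 is composite.
Base 40: x_0 = 40^93 mod 187 = 112. x_0 ∉ {1, 186} and s = 1, so 40 is a Miller–Rabin witness and 187 is composite.
Base 125: x_0 = 125^93 mod 187 = 163. x_0 ∉ {1, 186} and s = 1, so 125 is a Miller–Rabin witness and 187 is composite.
The smallest witness among the given bases is 2.

2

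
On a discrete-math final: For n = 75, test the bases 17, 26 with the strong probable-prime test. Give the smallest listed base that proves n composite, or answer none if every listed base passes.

17

n − 1 = 74 = 2^1 · 37, so s = 1 and d = 37.
Base 17: x_0 = 17^37 mod 75 = 2. x_0 ∉ {1, 74} and s = 1, so 17 is a Miller–Rabin witness and 75 is composite.
Base 26: x_0 = 26^37 mod 75 = 26. x_0 ∉ {1, 74} and s = 1, so 26 is a Miller–Rabin witness and 75 is composite.
The smallest witness among the given bases is 17.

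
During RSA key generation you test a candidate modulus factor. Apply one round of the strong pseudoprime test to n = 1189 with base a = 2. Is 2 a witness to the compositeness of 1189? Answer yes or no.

yes

n − 1 = 1188 = 2^2 · 297, so s = 2 and d = 297.
x_0 = 2^297 mod 1189 = 282.
x_0 is neither 1 nor 1188, so continue squaring.
x_1 = 282^2 mod 1189 = 1050.
Reached i = s−1 = 1 without hitting −1: 2 is a Miller–Rabin witness and 1189 is composite.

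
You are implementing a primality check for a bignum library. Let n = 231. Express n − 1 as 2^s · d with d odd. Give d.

115

Halving: 230 → 115; 115 is odd.
So 230 = 2^1 · 115.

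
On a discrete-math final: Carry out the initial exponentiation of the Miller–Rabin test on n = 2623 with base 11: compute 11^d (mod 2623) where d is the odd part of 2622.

2185

n − 1 = 2622 = 2^1 · 1311, so s = 1 and d = 1311.
11^1311 mod 2623 = 2185.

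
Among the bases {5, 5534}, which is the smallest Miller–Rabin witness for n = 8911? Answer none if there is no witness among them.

5

n − 1 = 8910 = 2^1 · 4455, so s = 1 and d = 4455.
Base 5: x_0 = 5^4455 mod 8911 = 2813. x_0 ∉ {1, 8910} and s = 1, so 5 is a Miller–Rabin witness and 8911 is composite.
Base 5534: x_0 = 5534^4455 mod 8911 = 1. x_0 = 1, so 5534 is not a witness.
The smallest witness among the given bases is 5.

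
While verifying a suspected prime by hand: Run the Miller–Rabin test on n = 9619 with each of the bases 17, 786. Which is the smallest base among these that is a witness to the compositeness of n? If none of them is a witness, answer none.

n − 1 = 9618 = 2^1 · 4809, so s = 1 and d = 4809.
Base 17: x_0 = 17^4809 mod 9619 = 9618. x_0 = 9618 ≡ −1, so 17 is not a witness.
Base 786: x_0 = 786^4809 mod 9619 = 1. x_0 = 1, so 786 is not a witness.
No listed base is a witness for 9619.

none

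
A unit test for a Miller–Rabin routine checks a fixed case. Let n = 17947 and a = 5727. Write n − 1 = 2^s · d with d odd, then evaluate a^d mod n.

2533

n − 1 = 17946 = 2^1 · 8973, so s = 1 and d = 8973.
5727^8973 mod 17947 = 2533.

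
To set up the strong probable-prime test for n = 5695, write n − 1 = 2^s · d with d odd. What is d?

2847

Halving: 5694 → 2847; 2847 is odd.
So 5694 = 2^1 · 2847.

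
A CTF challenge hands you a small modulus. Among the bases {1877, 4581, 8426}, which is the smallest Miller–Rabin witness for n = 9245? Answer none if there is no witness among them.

1877

n − 1 = 9244 = 2^2 · 2311, so s = 2 and d = 2311.
Base 1877: x_0 = 1877^2311 mod 9245 = 8413. x_0 is neither 1 nor 9244, so continue squaring. x_1 = 8413^2 mod 9245 = 8094. Reached i = s−1 = 1 without hitting −1: 1877 is a Miller–Rabin witness and 9245 is composite.
Base 4581: x_0 = 4581^2311 mod 9245 = 3936. x_0 is neither 1 nor 9244, so continue squaring. x_1 = 3936^2 mod 9245 = 6721. Reached i = s−1 = 1 without hitting −1: 4581 is a Miller–Rabin witness and 9245 is composite.
Base 8426: x_0 = 8426^2311 mod 9245 = 9071. x_0 is neither 1 nor 9244, so continue squaring. x_1 = 9071^2 mod 9245 = 2541. Reached i = s−1 = 1 without hitting −1: 8426 is a Miller–Rabin witness and 9245 is composite.
The smallest witness among the given bases is 1877.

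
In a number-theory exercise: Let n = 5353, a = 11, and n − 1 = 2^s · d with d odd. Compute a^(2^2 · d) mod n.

4233

n − 1 = 5352 = 2^3 · 669, so s = 3 and d = 669.
Repeated squaring mod 5353: 11^1 ≡ 11, 11^2 ≡ 121, 11^4 ≡ 3935, 11^8 ≡ 3349, 11^16 ≡ 1266, 11^32 ≡ 2209, 11^64 ≡ 3098, 11^128 ≡ 5028, 11^256 ≡ 3918, 11^512 ≡ 3673.
669 = 512 + 128 + 16 + 8 + 4 + 1, so 11^669 ≡ 3673·5028·1266·3349·3935·11 ≡ 3674 (mod 5353).
x_0 = 3674.
x_1 = 3674^2 mod 5353 = 3363.
x_2 = 3363^2 mod 5353 = 4233.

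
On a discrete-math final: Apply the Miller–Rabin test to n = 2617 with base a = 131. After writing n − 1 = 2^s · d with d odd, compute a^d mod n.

n − 1 = 2616 = 2^3 · 327, so s = 3 and d = 327.
131^327 mod 2617 = 2009.

2009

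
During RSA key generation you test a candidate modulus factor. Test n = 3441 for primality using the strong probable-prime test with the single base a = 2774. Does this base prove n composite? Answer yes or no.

n − 1 = 3440 = 2^4 · 215, so s = 4 and d = 215.
Repeated squaring mod 3441: 2774^1 ≡ 2774, 2774^2 ≡ 1000, 2774^4 ≡ 2110, 2774^8 ≡ 2887, 2774^16 ≡ 667, 2774^32 ≡ 1000, 2774^64 ≡ 2110, 2774^128 ≡ 2887.
215 = 128 + 64 + 16 + 4 + 2 + 1, so 2774^215 ≡ 2887·2110·667·2110·1000·2774 ≡ 3440 (mod 3441).
x_0 = 2774^215 mod 3441 = 3440.
x_0 = 3440 ≡ −1, so 2774 is not a witness.

no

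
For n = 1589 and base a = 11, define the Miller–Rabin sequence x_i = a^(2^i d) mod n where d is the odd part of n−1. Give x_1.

877

n − 1 = 1588 = 2^2 · 397, so s = 2 and d = 397.
x_0 = 11^397 mod 1589 = 1348.
x_1 = 1348^2 mod 1589 = 877.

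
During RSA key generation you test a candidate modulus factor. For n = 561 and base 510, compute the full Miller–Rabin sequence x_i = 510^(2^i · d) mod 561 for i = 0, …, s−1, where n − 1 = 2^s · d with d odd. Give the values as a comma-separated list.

408, 408, 408, 408

n − 1 = 560 = 2^4 · 35, so s = 4 and d = 35.
x_0 = 510^35 mod 561 = 408.
x_1 = 408^2 mod 561 = 408.
x_2 = 408^2 mod 561 = 408.
x_3 = 408^2 mod 561 = 408.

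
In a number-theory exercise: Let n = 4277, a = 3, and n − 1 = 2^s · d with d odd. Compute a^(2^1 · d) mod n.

n − 1 = 4276 = 2^2 · 1069, so s = 2 and d = 1069.
x_0 = 3^1069 mod 4277 = 2824.
x_1 = 2824^2 mod 4277 = 2648.

2648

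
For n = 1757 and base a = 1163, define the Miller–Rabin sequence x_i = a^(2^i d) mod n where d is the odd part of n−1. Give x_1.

337

n − 1 = 1756 = 2^2 · 439, so s = 2 and d = 439.
x_0 = 1163^439 mod 1757 = 442.
x_1 = 442^2 mod 1757 = 337.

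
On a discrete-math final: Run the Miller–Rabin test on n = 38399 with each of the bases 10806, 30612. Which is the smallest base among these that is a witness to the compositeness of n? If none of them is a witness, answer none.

10806

n − 1 = 38398 = 2^1 · 19199, so s = 1 and d = 19199.
Base 10806: x_0 = 10806^19199 mod 38399 = 23896. x_0 ∉ {1, 38398} and s = 1, so 10806 is a Miller–Rabin witness and 38399 is composite.
Base 30612: x_0 = 30612^19199 mod 38399 = 13424. x_0 ∉ {1, 38398} and s = 1, so 30612 is a Miller–Rabin witness and 38399 is composite.
The smallest witness among the given bases is 10806.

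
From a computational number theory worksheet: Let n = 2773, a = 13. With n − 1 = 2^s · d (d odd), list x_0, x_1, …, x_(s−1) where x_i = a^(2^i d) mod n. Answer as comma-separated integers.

2103, 2447

n − 1 = 2772 = 2^2 · 693, so s = 2 and d = 693.
x_0 = 13^693 mod 2773 = 2103.
x_1 = 2103^2 mod 2773 = 2447.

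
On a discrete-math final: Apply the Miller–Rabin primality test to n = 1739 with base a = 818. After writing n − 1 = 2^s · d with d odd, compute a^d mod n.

728

n − 1 = 1738 = 2^1 · 869, so s = 1 and d = 869.
By repeated squaring, 818^869 ≡ 728 (mod 1739).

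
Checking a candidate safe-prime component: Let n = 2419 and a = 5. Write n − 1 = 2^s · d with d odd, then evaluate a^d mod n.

n − 1 = 2418 = 2^1 · 1209, so s = 1 and d = 1209.
5^1209 mod 2419 = 2140.

2140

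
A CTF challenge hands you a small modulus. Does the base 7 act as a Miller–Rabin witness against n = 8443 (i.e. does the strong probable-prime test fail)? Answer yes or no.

no

n − 1 = 8442 = 2^1 · 4221, so s = 1 and d = 4221.
By repeated squaring, 7^4221 ≡ 8442 (mod 8443).
x_0 = 7^4221 mod 8443 = 8442.
x_0 = 8442 ≡ −1, so 7 is not a witness.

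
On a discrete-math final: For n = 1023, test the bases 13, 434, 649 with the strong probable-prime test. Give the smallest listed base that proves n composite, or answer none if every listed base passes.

13

n − 1 = 1022 = 2^1 · 511, so s = 1 and d = 511.
Base 13: x_0 = 13^511 mod 1023 = 13. x_0 ∉ {1, 1022} and s = 1, so 13 is a Miller–Rabin witness and 1023 is composite.
Base 434: x_0 = 434^511 mod 1023 = 434. x_0 ∉ {1, 1022} and s = 1, so 434 is a Miller–Rabin witness and 1023 is composite.
Base 649: x_0 = 649^511 mod 1023 = 649. x_0 ∉ {1, 1022} and s = 1, so 649 is a Miller–Rabin witness and 1023 is composite.
The smallest witness among the given bases is 13.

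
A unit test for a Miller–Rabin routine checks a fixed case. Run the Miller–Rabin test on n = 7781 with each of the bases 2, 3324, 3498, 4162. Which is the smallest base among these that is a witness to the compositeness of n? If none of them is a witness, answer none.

n − 1 = 7780 = 2^2 · 1945, so s = 2 and d = 1945.
Base 2: x_0 = 2^1945 mod 7781 = 4620. x_0 is neither 1 nor 7780, so continue squaring. x_1 = 4620^2 mod 7781 = 1117. Reached i = s−1 = 1 without hitting −1: 2 is a Miller–Rabin witness and 7781 is composite.
Base 3324: x_0 = 3324^1945 mod 7781 = 6566. x_0 is neither 1 nor 7780, so continue squaring. x_1 = 6566^2 mod 7781 = 5616. Reached i = s−1 = 1 without hitting −1: 3324 is a Miller–Rabin witness and 7781 is composite.
Base 3498: x_0 = 3498^1945 mod 7781 = 7311. x_0 is neither 1 nor 7780, so continue squaring. x_1 = 7311^2 mod 7781 = 3032. Reached i = s−1 = 1 without hitting −1: 3498 is a Miller–Rabin witness and 7781 is composite.
Base 4162: x_0 = 4162^1945 mod 7781 = 2016. x_0 is neither 1 nor 7780, so continue squaring. x_1 = 2016^2 mod 7781 = 2574. Reached i = s−1 = 1 without hitting −1: 4162 is a Miller–Rabin witness and 7781 is composite.
The smallest witness among the given bases is 2.

2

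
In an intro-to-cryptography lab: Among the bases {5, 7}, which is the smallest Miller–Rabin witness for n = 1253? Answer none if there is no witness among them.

5

n − 1 = 1252 = 2^2 · 313, so s = 2 and d = 313.
Base 5: x_0 = 5^313 mod 1253 = 208. x_0 is neither 1 nor 1252, so continue squaring. x_1 = 208^2 mod 1253 = 662. Reached i = s−1 = 1 without hitting −1: 5 is a Miller–Rabin witness and 1253 is composite.
Base 7: x_0 = 7^313 mod 1253 = 749. x_0 is neither 1 nor 1252, so continue squaring. x_1 = 749^2 mod 1253 = 910. Reached i = s−1 = 1 without hitting −1: 7 is a Miller–Rabin witness and 1253 is composite.
The smallest witness among the given bases is 5.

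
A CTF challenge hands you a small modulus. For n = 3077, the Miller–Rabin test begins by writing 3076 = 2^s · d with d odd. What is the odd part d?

769

Halving: 3076 → 1538 → 769; 769 is odd.
So 3076 = 2^2 · 769.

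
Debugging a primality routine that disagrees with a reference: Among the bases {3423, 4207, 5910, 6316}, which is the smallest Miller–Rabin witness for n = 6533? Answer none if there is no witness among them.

4207

n − 1 = 6532 = 2^2 · 1633, so s = 2 and d = 1633.
Base 3423: x_0 = 3423^1633 mod 6533 = 6532. x_0 = 6532 ≡ −1, so 3423 is not a witness.
Base 4207: x_0 = 4207^1633 mod 6533 = 6158. x_0 is neither 1 nor 6532, so continue squaring. x_1 = 6158^2 mod 6533 = 3432. Reached i = s−1 = 1 without hitting −1: 4207 is a Miller–Rabin witness and 6533 is composite.
Base 5910: x_0 = 5910^1633 mod 6533 = 3101. x_0 is neither 1 nor 6532, so continue squaring. x_1 = 3101^2 mod 6533 = 6158. Reached i = s−1 = 1 without hitting −1: 5910 is a Miller–Rabin witness and 6533 is composite.
Base 6316: x_0 = 6316^1633 mod 6533 = 2962. x_0 is neither 1 nor 6532, so continue squaring. x_1 = 2962^2 mod 6533 = 6158. Reached i = s−1 = 1 without hitting −1: 6316 is a Miller–Rabin witness and 6533 is composite.
The smallest witness among the given bases is 4207.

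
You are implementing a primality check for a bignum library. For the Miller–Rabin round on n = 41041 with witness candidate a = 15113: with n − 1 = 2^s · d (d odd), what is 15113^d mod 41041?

n − 1 = 41040 = 2^4 · 2565, so s = 4 and d = 2565.
15113^2565 mod 41041 = 18039.

18039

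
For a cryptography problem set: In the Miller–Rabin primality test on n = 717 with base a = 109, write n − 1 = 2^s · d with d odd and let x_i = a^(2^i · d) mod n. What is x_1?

109

n − 1 = 716 = 2^2 · 179, so s = 2 and d = 179.
x_0 = 109^179 mod 717 = 400.
x_1 = 400^2 mod 717 = 109.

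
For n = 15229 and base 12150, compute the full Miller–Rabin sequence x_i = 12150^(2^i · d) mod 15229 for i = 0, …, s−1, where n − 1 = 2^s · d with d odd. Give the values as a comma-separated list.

n − 1 = 15228 = 2^2 · 3807, so s = 2 and d = 3807.
x_0 = 12150^3807 mod 15229 = 9391.
x_1 = 9391^2 mod 15229 = 14971.

9391, 14971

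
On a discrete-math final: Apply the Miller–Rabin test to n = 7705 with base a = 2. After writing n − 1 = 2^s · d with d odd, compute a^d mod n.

3353

n − 1 = 7704 = 2^3 · 963, so s = 3 and d = 963.
Repeated squaring mod 7705: 2^1 ≡ 2, 2^2 ≡ 4, 2^4 ≡ 16, 2^8 ≡ 256, 2^16 ≡ 3896, 2^32 ≡ 7671, 2^64 ≡ 1156, 2^128 ≡ 3371, 2^256 ≡ 6471, 2^512 ≡ 4871.
963 = 512 + 256 + 128 + 64 + 2 + 1, so 2^963 ≡ 4871·6471·3371·1156·4·2 ≡ 3353 (mod 7705).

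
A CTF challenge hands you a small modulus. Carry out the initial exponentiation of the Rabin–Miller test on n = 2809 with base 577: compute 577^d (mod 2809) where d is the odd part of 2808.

1750

n − 1 = 2808 = 2^3 · 351, so s = 3 and d = 351.
577^351 mod 2809 = 1750.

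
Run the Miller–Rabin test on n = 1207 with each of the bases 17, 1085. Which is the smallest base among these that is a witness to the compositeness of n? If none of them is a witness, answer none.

17

n − 1 = 1206 = 2^1 · 603, so s = 1 and d = 603.
Base 17: x_0 = 17^603 mod 1207 = 85. x_0 ∉ {1, 1206} and s = 1, so 17 is a Miller–Rabin witness and 1207 is composite.
Base 1085: x_0 = 1085^603 mod 1207 = 588. x_0 ∉ {1, 1206} and s = 1, so 1085 is a Miller–Rabin witness and 1207 is composite.
The smallest witness among the given bases is 17.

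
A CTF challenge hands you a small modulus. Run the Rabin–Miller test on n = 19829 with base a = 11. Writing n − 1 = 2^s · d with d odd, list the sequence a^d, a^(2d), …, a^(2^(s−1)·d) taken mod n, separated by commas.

n − 1 = 19828 = 2^2 · 4957, so s = 2 and d = 4957.
x_0 = 11^4957 mod 19829 = 14957.
x_1 = 14957^2 mod 19829 = 1071.

14957, 1071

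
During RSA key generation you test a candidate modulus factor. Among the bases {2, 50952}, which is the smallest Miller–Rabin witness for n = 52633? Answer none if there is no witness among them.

none

n − 1 = 52632 = 2^3 · 6579, so s = 3 and d = 6579.
Base 2: x_0 = 2^6579 mod 52633 = 1. x_0 = 1, so 2 is not a witness.
Base 50952: x_0 = 50952^6579 mod 52633 = 52632. x_0 = 52632 ≡ −1, so 50952 is not a witness.
No listed base is a witness for 52633.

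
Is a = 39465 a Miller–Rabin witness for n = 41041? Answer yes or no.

no

n − 1 = 41040 = 2^4 · 2565, so s = 4 and d = 2565.
By repeated squaring, 39465^2565 ≡ 41040 (mod 41041).
x_0 = 39465^2565 mod 41041 = 41040.
x_0 = 41040 ≡ −1, so 39465 is not a witness.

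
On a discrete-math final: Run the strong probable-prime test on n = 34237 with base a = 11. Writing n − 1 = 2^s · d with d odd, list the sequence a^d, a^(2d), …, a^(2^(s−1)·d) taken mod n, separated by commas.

n − 1 = 34236 = 2^2 · 8559, so s = 2 and d = 8559.
x_0 = 11^8559 mod 34237 = 18698.
x_1 = 18698^2 mod 34237 = 21197.

18698, 21197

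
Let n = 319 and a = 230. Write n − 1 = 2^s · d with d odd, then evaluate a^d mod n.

n − 1 = 318 = 2^1 · 159, so s = 1 and d = 159.
230^159 mod 319 = 32.

32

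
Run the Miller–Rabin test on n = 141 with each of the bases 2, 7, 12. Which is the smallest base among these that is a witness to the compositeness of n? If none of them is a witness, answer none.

n − 1 = 140 = 2^2 · 35, so s = 2 and d = 35.
Base 2: x_0 = 2^35 mod 141 = 101. x_0 is neither 1 nor 140, so continue squaring. x_1 = 101^2 mod 141 = 49. Reached i = s−1 = 1 without hitting −1: 2 is a Miller–Rabin witness and 141 is composite.
Base 7: x_0 = 7^35 mod 141 = 64. x_0 is neither 1 nor 140, so continue squaring. x_1 = 64^2 mod 141 = 7. Reached i = s−1 = 1 without hitting −1: 7 is a Miller–Rabin witness and 141 is composite.
Base 12: x_0 = 12^35 mod 141 = 24. x_0 is neither 1 nor 140, so continue squaring. x_1 = 24^2 mod 141 = 12. Reached i = s−1 = 1 without hitting −1: 12 is a Miller–Rabin witness and 141 is composite.
The smallest witness among the given bases is 2.

2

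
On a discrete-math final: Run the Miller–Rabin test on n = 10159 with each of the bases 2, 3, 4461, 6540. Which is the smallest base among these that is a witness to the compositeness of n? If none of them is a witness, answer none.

none

n − 1 = 10158 = 2^1 · 5079, so s = 1 and d = 5079.
Base 2: x_0 = 2^5079 mod 10159 = 1. x_0 = 1, so 2 is not a witness.
Base 3: x_0 = 3^5079 mod 10159 = 10158. x_0 = 10158 ≡ −1, so 3 is not a witness.
Base 4461: x_0 = 4461^5079 mod 10159 = 1. x_0 = 1, so 4461 is not a witness.
Base 6540: x_0 = 6540^5079 mod 10159 = 10158. x_0 = 10158 ≡ −1, so 6540 is not a witness.
No listed base is a witness for 10159.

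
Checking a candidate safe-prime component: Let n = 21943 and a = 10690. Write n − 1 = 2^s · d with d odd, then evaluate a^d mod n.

1

n − 1 = 21942 = 2^1 · 10971, so s = 1 and d = 10971.
Repeated squaring mod 21943: 10690^1 ≡ 10690, 10690^2 ≡ 18899, 10690^4 ≡ 5990, 10690^8 ≡ 3295, 10690^16 ≡ 17183, 10690^32 ≡ 12424, 10690^64 ≡ 8714, 10690^128 ≡ 11016, 10690^256 ≡ 7466, 10690^512 ≡ 5936, 10690^1024 ≡ 17581, 10690^2048 ≡ 2463, 10690^4096 ≡ 10101, 10690^8192 ≡ 17194.
10971 = 8192 + 2048 + 512 + 128 + 64 + 16 + 8 + 2 + 1, so 10690^10971 ≡ 17194·2463·5936·11016·8714·17183·3295·18899·10690 ≡ 1 (mod 21943).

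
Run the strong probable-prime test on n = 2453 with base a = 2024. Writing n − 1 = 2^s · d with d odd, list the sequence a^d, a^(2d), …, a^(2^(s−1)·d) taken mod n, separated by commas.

1342, 462

n − 1 = 2452 = 2^2 · 613, so s = 2 and d = 613.
x_0 = 2024^613 mod 2453 = 1342.
x_1 = 1342^2 mod 2453 = 462.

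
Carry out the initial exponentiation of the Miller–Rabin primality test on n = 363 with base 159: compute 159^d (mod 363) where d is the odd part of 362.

n − 1 = 362 = 2^1 · 181, so s = 1 and d = 181.
Repeated squaring mod 363: 159^1 ≡ 159, 159^2 ≡ 234, 159^4 ≡ 306, 159^8 ≡ 345, 159^16 ≡ 324, 159^32 ≡ 69, 159^64 ≡ 42, 159^128 ≡ 312.
181 = 128 + 32 + 16 + 4 + 1, so 159^181 ≡ 312·69·324·306·159 ≡ 324 (mod 363).

324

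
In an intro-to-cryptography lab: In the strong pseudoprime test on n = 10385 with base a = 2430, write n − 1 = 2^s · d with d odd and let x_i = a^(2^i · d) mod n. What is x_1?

3915

n − 1 = 10384 = 2^4 · 649, so s = 4 and d = 649.
x_0 = 2430^649 mod 10385 = 6730.
x_1 = 6730^2 mod 10385 = 3915.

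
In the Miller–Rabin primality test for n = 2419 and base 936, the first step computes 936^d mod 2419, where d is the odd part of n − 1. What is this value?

889

n − 1 = 2418 = 2^1 · 1209, so s = 1 and d = 1209.
936^1209 mod 2419 = 889.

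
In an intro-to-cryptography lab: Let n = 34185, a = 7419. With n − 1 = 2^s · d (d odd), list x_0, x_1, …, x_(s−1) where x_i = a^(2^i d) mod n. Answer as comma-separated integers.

n − 1 = 34184 = 2^3 · 4273, so s = 3 and d = 4273.
x_0 = 7419^4273 mod 34185 = 28884.
x_1 = 28884^2 mod 34185 = 531.
x_2 = 531^2 mod 34185 = 8481.

28884, 531, 8481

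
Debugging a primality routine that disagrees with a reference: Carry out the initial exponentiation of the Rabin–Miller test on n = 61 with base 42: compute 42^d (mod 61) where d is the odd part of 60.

1

n − 1 = 60 = 2^2 · 15, so s = 2 and d = 15.
42^15 mod 61 = 1.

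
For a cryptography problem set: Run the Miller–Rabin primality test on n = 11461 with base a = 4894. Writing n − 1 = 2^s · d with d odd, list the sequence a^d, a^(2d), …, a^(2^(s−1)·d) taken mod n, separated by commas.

2090, 1459

n − 1 = 11460 = 2^2 · 2865, so s = 2 and d = 2865.
x_0 = 4894^2865 mod 11461 = 2090.
x_1 = 2090^2 mod 11461 = 1459.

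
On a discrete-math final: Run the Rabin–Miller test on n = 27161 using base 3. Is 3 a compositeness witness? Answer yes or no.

yes

n − 1 = 27160 = 2^3 · 3395, so s = 3 and d = 3395.
x_0 = 3^3395 mod 27161 = 15848.
x_0 is neither 1 nor 27160, so continue squaring.
x_1 = 15848^2 mod 27161 = 1337.
x_2 = 1337^2 mod 27161 = 22104.
Reached i = s−1 = 2 without hitting −1: 3 is a Miller–Rabin witness and 27161 is composite.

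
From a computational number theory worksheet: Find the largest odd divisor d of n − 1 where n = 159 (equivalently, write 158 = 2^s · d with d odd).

79

Halving: 158 → 79; 79 is odd.
So 158 = 2^1 · 79.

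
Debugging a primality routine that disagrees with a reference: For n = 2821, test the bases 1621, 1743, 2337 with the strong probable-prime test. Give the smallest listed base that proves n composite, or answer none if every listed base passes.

n − 1 = 2820 = 2^2 · 705, so s = 2 and d = 705.
Base 1621: x_0 = 1621^705 mod 2821 = 1. x_0 = 1, so 1621 is not a witness.
Base 1743: x_0 = 1743^705 mod 2821 = 2016. x_0 is neither 1 nor 2820, so continue squaring. x_1 = 2016^2 mod 2821 = 2016. Reached i = s−1 = 1 without hitting −1: 1743 is a Miller–Rabin witness and 2821 is composite.
Base 2337: x_0 = 2337^705 mod 2821 = 2820. x_0 = 2820 ≡ −1, so 2337 is not a witness.
The smallest witness among the given bases is 1743.

1743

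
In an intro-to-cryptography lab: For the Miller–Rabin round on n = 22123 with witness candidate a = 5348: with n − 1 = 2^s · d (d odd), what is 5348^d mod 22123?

n − 1 = 22122 = 2^1 · 11061, so s = 1 and d = 11061.
5348^11061 mod 22123 = 22122.

22122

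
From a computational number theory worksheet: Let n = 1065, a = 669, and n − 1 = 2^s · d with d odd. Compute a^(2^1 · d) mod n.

n − 1 = 1064 = 2^3 · 133, so s = 3 and d = 133.
x_0 = 669^133 mod 1065 = 924.
x_1 = 924^2 mod 1065 = 711.

711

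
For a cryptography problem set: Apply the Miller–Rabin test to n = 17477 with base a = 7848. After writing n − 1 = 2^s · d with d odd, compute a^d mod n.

17476

n − 1 = 17476 = 2^2 · 4369, so s = 2 and d = 4369.
Repeated squaring mod 17477: 7848^1 ≡ 7848, 7848^2 ≡ 2156, 7848^4 ≡ 16931, 7848^8 ≡ 1007, 7848^16 ≡ 383, 7848^32 ≡ 6873, 7848^64 ≡ 15275, 7848^128 ≡ 7675, 7848^256 ≡ 8135, 7848^512 ≡ 10303, 7848^1024 ≡ 13988, 7848^2048 ≡ 9129, 7848^4096 ≡ 8305.
4369 = 4096 + 256 + 16 + 1, so 7848^4369 ≡ 8305·8135·383·7848 ≡ 17476 (mod 17477).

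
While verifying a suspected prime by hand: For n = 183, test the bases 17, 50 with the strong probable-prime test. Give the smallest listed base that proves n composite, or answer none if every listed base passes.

17

n − 1 = 182 = 2^1 · 91, so s = 1 and d = 91.
Base 17: x_0 = 17^91 mod 183 = 44. x_0 ∉ {1, 182} and s = 1, so 17 is a Miller–Rabin witness and 183 is composite.
Base 50: x_0 = 50^91 mod 183 = 11. x_0 ∉ {1, 182} and s = 1, so 50 is a Miller–Rabin witness and 183 is composite.
The smallest witness among the given bases is 17.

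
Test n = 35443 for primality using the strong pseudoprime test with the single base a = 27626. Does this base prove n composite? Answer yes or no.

n − 1 = 35442 = 2^1 · 17721, so s = 1 and d = 17721.
Repeated squaring mod 35443: 27626^1 ≡ 27626, 27626^2 ≡ 1757, 27626^4 ≡ 3508, 27626^8 ≡ 7343, 27626^16 ≡ 10846, 27626^32 ≡ 399, 27626^64 ≡ 17429, 27626^128 ≡ 23531, 27626^256 ≡ 17415, 27626^512 ≡ 31917, 27626^1024 ≡ 27626, 27626^2048 ≡ 1757, 27626^4096 ≡ 3508, 27626^8192 ≡ 7343, 27626^16384 ≡ 10846.
17721 = 16384 + 1024 + 256 + 32 + 16 + 8 + 1, so 27626^17721 ≡ 10846·27626·17415·399·10846·7343·27626 ≡ 1 (mod 35443).
x_0 = 27626^17721 mod 35443 = 1.
x_0 = 1, so 27626 is not a witness.

no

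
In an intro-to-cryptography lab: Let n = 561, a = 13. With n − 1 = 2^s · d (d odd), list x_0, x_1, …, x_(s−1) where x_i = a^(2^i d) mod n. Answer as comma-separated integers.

n − 1 = 560 = 2^4 · 35, so s = 4 and d = 35.
x_0 = 13^35 mod 561 = 208.
x_1 = 208^2 mod 561 = 67.
x_2 = 67^2 mod 561 = 1.
x_3 = 1^2 mod 561 = 1.

208, 67, 1, 1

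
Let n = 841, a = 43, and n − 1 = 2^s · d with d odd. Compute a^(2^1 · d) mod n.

n − 1 = 840 = 2^3 · 105, so s = 3 and d = 105.
Repeated squaring mod 841: 43^1 ≡ 43, 43^2 ≡ 167, 43^4 ≡ 136, 43^8 ≡ 835, 43^16 ≡ 36, 43^32 ≡ 455, 43^64 ≡ 139.
105 = 64 + 32 + 8 + 1, so 43^105 ≡ 139·455·835·43 ≡ 713 (mod 841).
x_0 = 713.
x_1 = 713^2 mod 841 = 405.

405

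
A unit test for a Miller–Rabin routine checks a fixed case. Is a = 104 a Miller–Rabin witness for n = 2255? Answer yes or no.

yes

n − 1 = 2254 = 2^1 · 1127, so s = 1 and d = 1127.
x_0 = 104^1127 mod 2255 = 1774.
x_0 ∉ {1, 2254} and s = 1, so 104 is a Miller–Rabin witness and 2255 is composite.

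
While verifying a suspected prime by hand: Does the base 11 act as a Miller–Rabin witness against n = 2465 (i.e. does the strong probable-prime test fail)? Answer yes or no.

yes

n − 1 = 2464 = 2^5 · 77, so s = 5 and d = 77.
By repeated squaring, 11^77 ≡ 1061 (mod 2465).
x_0 = 11^77 mod 2465 = 1061.
x_0 is neither 1 nor 2464, so continue squaring.
x_1 = 1061^2 mod 2465 = 1681.
x_2 = 1681^2 mod 2465 = 871.
x_3 = 871^2 mod 2465 = 1886.
x_4 = 1886^2 mod 2465 = 1.
x_4 = 1 but x_3 ≠ ±1, a nontrivial square root of 1 — 11 is a witness and 2465 is composite.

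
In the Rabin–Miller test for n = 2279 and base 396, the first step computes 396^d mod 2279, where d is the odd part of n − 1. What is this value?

2160

n − 1 = 2278 = 2^1 · 1139, so s = 1 and d = 1139.
Repeated squaring mod 2279: 396^1 ≡ 396, 396^2 ≡ 1844, 396^4 ≡ 68, 396^8 ≡ 66, 396^16 ≡ 2077, 396^32 ≡ 2061, 396^64 ≡ 1944, 396^128 ≡ 554, 396^256 ≡ 1530, 396^512 ≡ 367, 396^1024 ≡ 228.
1139 = 1024 + 64 + 32 + 16 + 2 + 1, so 396^1139 ≡ 228·1944·2061·2077·1844·396 ≡ 2160 (mod 2279).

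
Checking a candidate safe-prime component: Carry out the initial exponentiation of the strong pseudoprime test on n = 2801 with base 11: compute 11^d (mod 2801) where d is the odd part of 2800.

2777

n − 1 = 2800 = 2^4 · 175, so s = 4 and d = 175.
11^175 mod 2801 = 2777.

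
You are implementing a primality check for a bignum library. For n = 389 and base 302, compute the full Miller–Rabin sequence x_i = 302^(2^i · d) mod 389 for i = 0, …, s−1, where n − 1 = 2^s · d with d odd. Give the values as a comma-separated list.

1, 1

n − 1 = 388 = 2^2 · 97, so s = 2 and d = 97.
x_0 = 302^97 mod 389 = 1.
x_1 = 1^2 mod 389 = 1.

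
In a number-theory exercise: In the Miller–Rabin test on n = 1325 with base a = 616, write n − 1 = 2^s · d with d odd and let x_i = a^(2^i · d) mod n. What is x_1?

n − 1 = 1324 = 2^2 · 331, so s = 2 and d = 331.
x_0 = 616^331 mod 1325 = 366.
x_1 = 366^2 mod 1325 = 131.

131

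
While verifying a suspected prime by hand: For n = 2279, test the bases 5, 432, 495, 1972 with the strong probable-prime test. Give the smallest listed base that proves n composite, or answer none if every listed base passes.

5

n − 1 = 2278 = 2^1 · 1139, so s = 1 and d = 1139.
Base 5: x_0 = 5^1139 mod 2279 = 2093. x_0 ∉ {1, 2278} and s = 1, so 5 is a Miller–Rabin witness and 2279 is composite.
Base 432: x_0 = 432^1139 mod 2279 = 2139. x_0 ∉ {1, 2278} and s = 1, so 432 is a Miller–Rabin witness and 2279 is composite.
Base 495: x_0 = 495^1139 mod 2279 = 985. x_0 ∉ {1, 2278} and s = 1, so 495 is a Miller–Rabin witness and 2279 is composite.
Base 1972: x_0 = 1972^1139 mod 2279 = 308. x_0 ∉ {1, 2278} and s = 1, so 1972 is a Miller–Rabin witness and 2279 is composite.
The smallest witness among the given bases is 5.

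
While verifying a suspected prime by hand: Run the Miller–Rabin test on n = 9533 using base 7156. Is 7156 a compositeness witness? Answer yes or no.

n − 1 = 9532 = 2^2 · 2383, so s = 2 and d = 2383.
x_0 = 7156^2383 mod 9533 = 1.
x_0 = 1, so 7156 is not a witness.

no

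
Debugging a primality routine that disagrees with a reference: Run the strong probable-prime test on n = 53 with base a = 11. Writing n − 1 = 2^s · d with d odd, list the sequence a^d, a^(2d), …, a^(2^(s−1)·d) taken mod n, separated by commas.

n − 1 = 52 = 2^2 · 13, so s = 2 and d = 13.
x_0 = 11^13 mod 53 = 52.
x_1 = 52^2 mod 53 = 1.

52, 1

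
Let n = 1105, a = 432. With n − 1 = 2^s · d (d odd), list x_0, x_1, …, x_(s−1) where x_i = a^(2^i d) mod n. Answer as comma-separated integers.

742, 274, 1041, 781

n − 1 = 1104 = 2^4 · 69, so s = 4 and d = 69.
x_0 = 432^69 mod 1105 = 742.
x_1 = 742^2 mod 1105 = 274.
x_2 = 274^2 mod 1105 = 1041.
x_3 = 1041^2 mod 1105 = 781.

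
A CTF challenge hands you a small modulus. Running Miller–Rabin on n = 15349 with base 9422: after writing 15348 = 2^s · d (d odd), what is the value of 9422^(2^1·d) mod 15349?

n − 1 = 15348 = 2^2 · 3837, so s = 2 and d = 3837.
x_0 = 9422^3837 mod 15349 = 3768.
x_1 = 3768^2 mod 15349 = 15348.

15348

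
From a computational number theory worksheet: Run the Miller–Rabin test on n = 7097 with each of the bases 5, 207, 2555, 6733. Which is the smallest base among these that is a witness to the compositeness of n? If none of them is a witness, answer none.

n − 1 = 7096 = 2^3 · 887, so s = 3 and d = 887.
Base 5: x_0 = 5^887 mod 7097 = 90. x_0 is neither 1 nor 7096, so continue squaring. x_1 = 90^2 mod 7097 = 1003. x_2 = 1003^2 mod 7097 = 5332. Reached i = s−1 = 2 without hitting −1: 5 is a Miller–Rabin witness and 7097 is composite.
Base 207: x_0 = 207^887 mod 7097 = 881. x_0 is neither 1 nor 7096, so continue squaring. x_1 = 881^2 mod 7097 = 2588. x_2 = 2588^2 mod 7097 = 5273. Reached i = s−1 = 2 without hitting −1: 207 is a Miller–Rabin witness and 7097 is composite.
Base 2555: x_0 = 2555^887 mod 7097 = 5682. x_0 is neither 1 nor 7096, so continue squaring. x_1 = 5682^2 mod 7097 = 871. x_2 = 871^2 mod 7097 = 6359. Reached i = s−1 = 2 without hitting −1: 2555 is a Miller–Rabin witness and 7097 is composite.
Base 6733: x_0 = 6733^887 mod 7097 = 6. x_0 is neither 1 nor 7096, so continue squaring. x_1 = 6^2 mod 7097 = 36. x_2 = 36^2 mod 7097 = 1296. Reached i = s−1 = 2 without hitting −1: 6733 is a Miller–Rabin witness and 7097 is composite.
The smallest witness among the given bases is 5.

5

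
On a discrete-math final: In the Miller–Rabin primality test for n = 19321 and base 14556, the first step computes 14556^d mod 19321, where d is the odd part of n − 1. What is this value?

n − 1 = 19320 = 2^3 · 2415, so s = 3 and d = 2415.
14556^2415 mod 19321 = 2920.

2920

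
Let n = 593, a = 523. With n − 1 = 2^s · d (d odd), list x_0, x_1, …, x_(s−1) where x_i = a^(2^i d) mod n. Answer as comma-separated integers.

59, 516, 592, 1

n − 1 = 592 = 2^4 · 37, so s = 4 and d = 37.
x_0 = 523^37 mod 593 = 59.
x_1 = 59^2 mod 593 = 516.
x_2 = 516^2 mod 593 = 592.
x_3 = 592^2 mod 593 = 1.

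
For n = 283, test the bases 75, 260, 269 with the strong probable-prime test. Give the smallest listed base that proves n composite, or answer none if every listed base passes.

none

n − 1 = 282 = 2^1 · 141, so s = 1 and d = 141.
Base 75: x_0 = 75^141 mod 283 = 282. x_0 = 282 ≡ −1, so 75 is not a witness.
Base 260: x_0 = 260^141 mod 283 = 282. x_0 = 282 ≡ −1, so 260 is not a witness.
Base 269: x_0 = 269^141 mod 283 = 1. x_0 = 1, so 269 is not a witness.
No listed base is a witness for 283.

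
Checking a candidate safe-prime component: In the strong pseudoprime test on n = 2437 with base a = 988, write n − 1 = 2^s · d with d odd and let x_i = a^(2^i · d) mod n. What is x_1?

n − 1 = 2436 = 2^2 · 609, so s = 2 and d = 609.
x_0 = 988^609 mod 2437 = 2039.
x_1 = 2039^2 mod 2437 = 2436.

2436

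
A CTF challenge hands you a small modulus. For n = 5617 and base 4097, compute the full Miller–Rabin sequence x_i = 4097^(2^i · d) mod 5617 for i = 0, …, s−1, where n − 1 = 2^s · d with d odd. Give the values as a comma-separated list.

27, 729, 3443, 2379

n − 1 = 5616 = 2^4 · 351, so s = 4 and d = 351.
x_0 = 4097^351 mod 5617 = 27.
x_1 = 27^2 mod 5617 = 729.
x_2 = 729^2 mod 5617 = 3443.
x_3 = 3443^2 mod 5617 = 2379.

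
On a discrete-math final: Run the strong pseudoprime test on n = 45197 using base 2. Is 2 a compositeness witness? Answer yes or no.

n − 1 = 45196 = 2^2 · 11299, so s = 2 and d = 11299.
By repeated squaring, 2^11299 ≡ 29560 (mod 45197).
x_0 = 2^11299 mod 45197 = 29560.
x_0 is neither 1 nor 45196, so continue squaring.
x_1 = 29560^2 mod 45197 = 45196.
x_1 ≡ −1, so 2 is not a witness.

no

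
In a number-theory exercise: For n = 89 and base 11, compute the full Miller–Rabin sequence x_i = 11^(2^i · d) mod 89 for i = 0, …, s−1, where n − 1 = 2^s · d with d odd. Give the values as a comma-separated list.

88, 1, 1

n − 1 = 88 = 2^3 · 11, so s = 3 and d = 11.
x_0 = 11^11 mod 89 = 88.
x_1 = 88^2 mod 89 = 1.
x_2 = 1^2 mod 89 = 1.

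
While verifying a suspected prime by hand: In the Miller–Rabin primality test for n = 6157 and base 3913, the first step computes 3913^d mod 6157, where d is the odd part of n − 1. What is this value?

5374

n − 1 = 6156 = 2^2 · 1539, so s = 2 and d = 1539.
3913^1539 mod 6157 = 5374.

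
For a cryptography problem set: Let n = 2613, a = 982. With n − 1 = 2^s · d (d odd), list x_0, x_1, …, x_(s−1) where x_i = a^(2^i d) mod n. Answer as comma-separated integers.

n − 1 = 2612 = 2^2 · 653, so s = 2 and d = 653.
x_0 = 982^653 mod 2613 = 934.
x_1 = 934^2 mod 2613 = 2227.

934, 2227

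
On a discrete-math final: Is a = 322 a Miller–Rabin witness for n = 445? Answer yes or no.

n − 1 = 444 = 2^2 · 111, so s = 2 and d = 111.
By repeated squaring, 322^111 ≡ 123 (mod 445).
x_0 = 322^111 mod 445 = 123.
x_0 is neither 1 nor 444, so continue squaring.
x_1 = 123^2 mod 445 = 444.
x_1 ≡ −1, so 322 is not a witness.

no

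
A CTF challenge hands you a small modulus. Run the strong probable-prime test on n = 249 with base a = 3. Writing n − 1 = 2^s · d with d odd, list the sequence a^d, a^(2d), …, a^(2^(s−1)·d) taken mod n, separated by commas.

n − 1 = 248 = 2^3 · 31, so s = 3 and d = 31.
x_0 = 3^31 mod 249 = 30.
x_1 = 30^2 mod 249 = 153.
x_2 = 153^2 mod 249 = 3.

30, 153, 3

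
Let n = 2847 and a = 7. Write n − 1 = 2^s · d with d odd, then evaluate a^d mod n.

760

n − 1 = 2846 = 2^1 · 1423, so s = 1 and d = 1423.
7^1423 mod 2847 = 760.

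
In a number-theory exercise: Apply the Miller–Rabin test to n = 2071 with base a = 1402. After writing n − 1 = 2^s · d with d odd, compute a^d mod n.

n − 1 = 2070 = 2^1 · 1035, so s = 1 and d = 1035.
1402^1035 mod 2071 = 1481.

1481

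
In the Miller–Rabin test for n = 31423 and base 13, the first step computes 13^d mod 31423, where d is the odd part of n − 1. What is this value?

n − 1 = 31422 = 2^1 · 15711, so s = 1 and d = 15711.
By repeated squaring, 13^15711 ≡ 17674 (mod 31423).

17674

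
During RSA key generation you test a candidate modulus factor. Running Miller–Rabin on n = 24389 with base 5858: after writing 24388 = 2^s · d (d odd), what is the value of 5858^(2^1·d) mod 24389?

0

n − 1 = 24388 = 2^2 · 6097, so s = 2 and d = 6097.
x_0 = 5858^6097 mod 24389 = 0.
x_1 = 0^2 mod 24389 = 0.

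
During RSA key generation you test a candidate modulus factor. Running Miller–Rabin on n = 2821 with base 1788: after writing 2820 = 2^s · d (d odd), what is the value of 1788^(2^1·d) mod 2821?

n − 1 = 2820 = 2^2 · 705, so s = 2 and d = 705.
x_0 = 1788^705 mod 2821 = 216.
x_1 = 216^2 mod 2821 = 1520.

1520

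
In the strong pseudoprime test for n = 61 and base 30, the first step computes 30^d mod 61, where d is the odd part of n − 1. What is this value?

11

n − 1 = 60 = 2^2 · 15, so s = 2 and d = 15.
30^15 mod 61 = 11.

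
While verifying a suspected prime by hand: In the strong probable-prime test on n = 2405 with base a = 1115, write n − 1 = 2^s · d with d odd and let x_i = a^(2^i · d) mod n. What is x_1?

620

n − 1 = 2404 = 2^2 · 601, so s = 2 and d = 601.
x_0 = 1115^601 mod 2405 = 2350.
x_1 = 2350^2 mod 2405 = 620.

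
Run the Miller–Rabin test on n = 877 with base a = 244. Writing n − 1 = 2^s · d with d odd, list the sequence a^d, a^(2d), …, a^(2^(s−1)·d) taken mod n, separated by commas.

726, 876

n − 1 = 876 = 2^2 · 219, so s = 2 and d = 219.
x_0 = 244^219 mod 877 = 726.
x_1 = 726^2 mod 877 = 876.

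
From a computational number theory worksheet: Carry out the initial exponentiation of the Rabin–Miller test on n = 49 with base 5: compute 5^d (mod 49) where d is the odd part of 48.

27

n − 1 = 48 = 2^4 · 3, so s = 4 and d = 3.
5^3 mod 49 = 27.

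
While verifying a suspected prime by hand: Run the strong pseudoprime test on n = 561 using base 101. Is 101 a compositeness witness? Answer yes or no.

no

n − 1 = 560 = 2^4 · 35, so s = 4 and d = 35.
x_0 = 101^35 mod 561 = 560.
x_0 = 560 ≡ −1, so 101 is not a witness.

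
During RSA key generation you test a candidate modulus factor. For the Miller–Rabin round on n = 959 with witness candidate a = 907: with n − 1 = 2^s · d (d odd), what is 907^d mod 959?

457

n − 1 = 958 = 2^1 · 479, so s = 1 and d = 479.
Repeated squaring mod 959: 907^1 ≡ 907, 907^2 ≡ 786, 907^4 ≡ 200, 907^8 ≡ 681, 907^16 ≡ 564, 907^32 ≡ 667, 907^64 ≡ 872, 907^128 ≡ 856, 907^256 ≡ 60.
479 = 256 + 128 + 64 + 16 + 8 + 4 + 2 + 1, so 907^479 ≡ 60·856·872·564·681·200·786·907 ≡ 457 (mod 959).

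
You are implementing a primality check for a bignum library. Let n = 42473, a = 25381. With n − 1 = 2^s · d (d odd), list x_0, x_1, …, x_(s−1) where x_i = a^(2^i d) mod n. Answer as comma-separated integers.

n − 1 = 42472 = 2^3 · 5309, so s = 3 and d = 5309.
x_0 = 25381^5309 mod 42473 = 24730.
x_1 = 24730^2 mod 42473 = 4173.
x_2 = 4173^2 mod 42473 = 42472.

24730, 4173, 42472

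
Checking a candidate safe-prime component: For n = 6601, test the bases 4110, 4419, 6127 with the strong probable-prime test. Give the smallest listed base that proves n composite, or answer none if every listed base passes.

n − 1 = 6600 = 2^3 · 825, so s = 3 and d = 825.
Base 4110: x_0 = 4110^825 mod 6601 = 1. x_0 = 1, so 4110 is not a witness.
Base 4419: x_0 = 4419^825 mod 6601 = 2738. x_0 is neither 1 nor 6600, so continue squaring. x_1 = 2738^2 mod 6601 = 4509. x_2 = 4509^2 mod 6601 = 1. x_2 = 1 but x_1 ≠ ±1, a nontrivial square root of 1 — 4419 is a witness and 6601 is composite.
Base 6127: x_0 = 6127^825 mod 6601 = 1. x_0 = 1, so 6127 is not a witness.
The smallest witness among the given bases is 4419.

4419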